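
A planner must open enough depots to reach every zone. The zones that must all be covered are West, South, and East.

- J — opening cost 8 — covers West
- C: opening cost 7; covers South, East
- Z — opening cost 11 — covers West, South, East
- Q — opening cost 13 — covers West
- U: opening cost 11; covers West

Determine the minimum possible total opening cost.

11

The greedy cost-per-new-zone heuristic would pick C and J for 15, but a cheaper cover exists.
Z alone covers West, South, East — every zone.
Total opening cost: 11.
No cover costs less than 11.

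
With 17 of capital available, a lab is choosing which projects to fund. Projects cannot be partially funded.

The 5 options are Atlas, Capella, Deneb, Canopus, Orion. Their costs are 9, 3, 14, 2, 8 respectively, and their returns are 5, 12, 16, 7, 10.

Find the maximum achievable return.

29

Allowing fractional choices, the relaxed optimum would be about 33.6, but projects are indivisible.
Atlas + Capella + Canopus: cost 9 + 3 + 2 = 14 ≤ 17, return 5 + 12 + 7 = 24.
Capella + Deneb: cost 3 + 14 = 17 ≤ 17, return 12 + 16 = 28.
Capella + Canopus + Orion: cost 3 + 2 + 8 = 13 ≤ 17, return 12 + 7 + 10 = 29.
Best is Capella, Canopus, and Orion with total return 29.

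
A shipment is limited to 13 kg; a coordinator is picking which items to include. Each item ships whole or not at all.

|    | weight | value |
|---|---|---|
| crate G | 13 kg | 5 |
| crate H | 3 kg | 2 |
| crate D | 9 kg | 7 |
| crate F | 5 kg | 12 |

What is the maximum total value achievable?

Allowing fractional choices, the relaxed optimum would be about 18.2, but items are indivisible.
crate H + crate F: weight 3 + 5 = 8 ≤ 13, value 2 + 12 = 14.
crate F: weight 5 ≤ 13, value 12.
crate H + crate D: weight 3 + 9 = 12 ≤ 13, value 2 + 7 = 9.
Best is crate H and crate F with total value 14.

14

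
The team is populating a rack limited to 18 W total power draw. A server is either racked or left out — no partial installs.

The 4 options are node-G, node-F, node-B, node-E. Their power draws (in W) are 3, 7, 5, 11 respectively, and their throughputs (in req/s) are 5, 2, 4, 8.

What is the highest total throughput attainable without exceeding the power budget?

node-G + node-E: power draw 3 + 11 = 14 ≤ 18, throughput 5 + 8 = 13.
node-B + node-E: power draw 5 + 11 = 16 ≤ 18, throughput 4 + 8 = 12.
Best is node-G and node-E with total throughput 13.

13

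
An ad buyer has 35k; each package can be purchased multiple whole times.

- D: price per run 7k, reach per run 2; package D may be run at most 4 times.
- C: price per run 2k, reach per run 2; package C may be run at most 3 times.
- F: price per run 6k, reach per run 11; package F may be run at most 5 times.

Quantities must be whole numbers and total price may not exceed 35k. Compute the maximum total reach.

59

2×C and 5×F: price 34 ≤ 35, reach 2·2 + 5·11 = 59.
1×C and 5×F: price 32 ≤ 35, reach 1·2 + 5·11 = 57.
Best is 59.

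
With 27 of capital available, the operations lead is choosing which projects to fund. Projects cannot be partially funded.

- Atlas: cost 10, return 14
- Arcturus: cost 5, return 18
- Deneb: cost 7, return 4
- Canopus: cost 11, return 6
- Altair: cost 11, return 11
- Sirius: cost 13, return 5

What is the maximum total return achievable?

43

Atlas + Arcturus + Altair: cost 10 + 5 + 11 = 26 ≤ 27, return 14 + 18 + 11 = 43.
Atlas + Arcturus + Deneb: cost 10 + 5 + 7 = 22 ≤ 27, return 14 + 18 + 4 = 36.
Atlas + Arcturus + Canopus: cost 10 + 5 + 11 = 26 ≤ 27, return 14 + 18 + 6 = 38.
Best is Atlas, Arcturus, and Altair with total return 43.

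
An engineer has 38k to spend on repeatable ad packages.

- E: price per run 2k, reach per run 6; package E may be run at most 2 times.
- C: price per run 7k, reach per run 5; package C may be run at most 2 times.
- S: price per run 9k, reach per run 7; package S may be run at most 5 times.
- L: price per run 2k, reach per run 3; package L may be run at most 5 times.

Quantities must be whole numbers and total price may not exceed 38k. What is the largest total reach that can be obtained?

2×E, 1×C, 2×S, and 4×L: price 37 ≤ 38, reach 2·6 + 1·5 + 2·7 + 4·3 = 43.
2×E, 2×C, 1×S, and 5×L: price 37 ≤ 38, reach 2·6 + 2·5 + 1·7 + 5·3 = 44.
Best is 44.

44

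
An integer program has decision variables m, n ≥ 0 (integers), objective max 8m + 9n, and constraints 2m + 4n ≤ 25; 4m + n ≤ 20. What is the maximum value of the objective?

The continuous relaxation peaks at (3.93, 4.29) with value 70.00; rounding to a feasible lattice point costs some objective.
(m,n)=(4,4) is feasible, giving 68.
(m,n)=(2,5) is feasible, giving 61.
(m,n)=(3,4) is feasible, giving 60.
The best lattice point is (4,4), giving 68.

68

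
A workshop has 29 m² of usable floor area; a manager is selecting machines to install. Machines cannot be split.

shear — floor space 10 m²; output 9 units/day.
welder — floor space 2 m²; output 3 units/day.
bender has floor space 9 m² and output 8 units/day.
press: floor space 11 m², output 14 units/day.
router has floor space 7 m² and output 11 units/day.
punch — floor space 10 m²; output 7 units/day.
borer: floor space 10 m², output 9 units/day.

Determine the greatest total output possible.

Allowing fractional choices, the relaxed optimum would be about 36.1, but machines are indivisible.
shear + press + router: floor space 10 + 11 + 7 = 28 ≤ 29, output 9 + 14 + 11 = 34.
welder + bender + press + router: floor space 2 + 9 + 11 + 7 = 29 ≤ 29, output 3 + 8 + 14 + 11 = 36.
Best is welder, bender, press, and router with total output 36.

36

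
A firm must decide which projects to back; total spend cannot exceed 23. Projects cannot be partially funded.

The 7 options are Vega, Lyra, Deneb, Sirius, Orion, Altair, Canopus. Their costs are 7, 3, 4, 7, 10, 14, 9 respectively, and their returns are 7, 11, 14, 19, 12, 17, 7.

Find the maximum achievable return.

51

Vega + Lyra + Deneb + Sirius: cost 7 + 3 + 4 + 7 = 21 ≤ 23, return 7 + 11 + 14 + 19 = 51.
Deneb + Sirius + Orion: cost 4 + 7 + 10 = 21 ≤ 23, return 14 + 19 + 12 = 45.
Lyra + Deneb + Sirius + Canopus: cost 3 + 4 + 7 + 9 = 23 ≤ 23, return 11 + 14 + 19 + 7 = 51.
The maximum return is 51; one optimal choice is Vega, Lyra, Deneb, and Sirius.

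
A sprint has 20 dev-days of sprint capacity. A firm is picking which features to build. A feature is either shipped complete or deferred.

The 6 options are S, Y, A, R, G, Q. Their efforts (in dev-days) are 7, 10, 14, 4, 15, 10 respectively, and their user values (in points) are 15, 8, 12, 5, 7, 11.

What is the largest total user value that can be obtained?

26

Take S and Q: effort 7 + 10 = 17 ≤ 20, user value 15 + 11 = 26.
No other feasible combination does better.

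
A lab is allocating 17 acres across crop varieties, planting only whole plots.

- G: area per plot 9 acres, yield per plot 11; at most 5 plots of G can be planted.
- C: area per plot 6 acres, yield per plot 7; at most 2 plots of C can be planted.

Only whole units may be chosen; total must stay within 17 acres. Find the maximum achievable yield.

18

This is a bounded integer knapsack.
1×G and 1×C: area 15 ≤ 17, yield 1·11 + 1·7 = 18.
2×C: area 12 ≤ 17, yield 2·7 = 14.
Best is 18.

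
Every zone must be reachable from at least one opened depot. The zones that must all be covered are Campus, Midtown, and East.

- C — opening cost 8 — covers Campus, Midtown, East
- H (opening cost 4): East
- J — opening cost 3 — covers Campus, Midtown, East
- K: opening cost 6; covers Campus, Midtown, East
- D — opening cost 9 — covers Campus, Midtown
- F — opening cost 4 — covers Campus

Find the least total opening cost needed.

3

J alone covers Campus, Midtown, East — every zone.
Total opening cost: 3.
No cover costs less than 3.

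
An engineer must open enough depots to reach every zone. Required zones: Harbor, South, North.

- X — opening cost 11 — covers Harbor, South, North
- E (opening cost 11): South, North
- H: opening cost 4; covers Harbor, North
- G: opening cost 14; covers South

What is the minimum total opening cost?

11

The greedy cost-per-new-zone heuristic would pick H and X for 15, but a cheaper cover exists.
X alone covers Harbor, South, North — every zone.
Total opening cost: 11.
No cover costs less than 11.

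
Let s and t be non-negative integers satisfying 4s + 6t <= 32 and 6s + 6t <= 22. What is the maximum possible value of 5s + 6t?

18

Relaxing integrality, the LP optimum is 22.00 at (s,t) = (0, 3.67), which is not an integer point.
(s,t)=(0,3): 4·0+6·3=18≤32, 6·0+6·3=18≤22, objective 18.
(s,t)=(1,2): 4·1+6·2=16≤32, 6·1+6·2=18≤22, objective 17.
(s,t)=(0,2): 4·0+6·2=12≤32, 6·0+6·2=12≤22, objective 12.
The best lattice point is (0,3), giving 18.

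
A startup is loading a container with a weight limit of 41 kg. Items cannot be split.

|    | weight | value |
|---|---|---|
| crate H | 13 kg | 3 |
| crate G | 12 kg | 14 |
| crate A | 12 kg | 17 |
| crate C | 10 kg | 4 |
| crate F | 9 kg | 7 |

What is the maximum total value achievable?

Allowing fractional choices, the relaxed optimum would be about 41.2, but items are indivisible.
crate G + crate A + crate F: weight 12 + 12 + 9 = 33 ≤ 41, value 14 + 17 + 7 = 38.
crate G + crate A + crate C: weight 12 + 12 + 10 = 34 ≤ 41, value 14 + 17 + 4 = 35.
Best is crate G, crate A, and crate F with total value 38.

38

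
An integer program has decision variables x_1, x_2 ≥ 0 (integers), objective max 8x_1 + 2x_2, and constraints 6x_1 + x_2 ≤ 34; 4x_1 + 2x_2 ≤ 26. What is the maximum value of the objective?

46

(x_1,x_2)=(5,3): 6·5+1·3=33≤34, 4·5+2·3=26≤26, objective 46.
(x_1,x_2)=(5,2): 6·5+1·2=32≤34, 4·5+2·2=24≤26, objective 44.
The best lattice point is (5,3), giving 46.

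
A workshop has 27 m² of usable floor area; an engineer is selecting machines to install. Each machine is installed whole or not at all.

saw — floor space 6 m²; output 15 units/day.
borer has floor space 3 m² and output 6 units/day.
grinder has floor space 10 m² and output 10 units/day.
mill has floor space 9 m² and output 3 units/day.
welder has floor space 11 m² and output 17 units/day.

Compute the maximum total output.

42

Allowing fractional choices, the relaxed optimum would be about 45.0, but machines are indivisible.
saw + borer + welder: floor space 6 + 3 + 11 = 20 ≤ 27, output 15 + 6 + 17 = 38.
saw + grinder + welder: floor space 6 + 10 + 11 = 27 ≤ 27, output 15 + 10 + 17 = 42.
Best is saw, grinder, and welder with total output 42.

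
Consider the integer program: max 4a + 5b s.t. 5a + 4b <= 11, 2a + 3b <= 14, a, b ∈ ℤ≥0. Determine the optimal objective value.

The continuous relaxation peaks at (0, 2.75) with value 13.75; rounding to a feasible lattice point costs some objective.
(a,b)=(0,2): 5·0+4·2=8≤11, 2·0+3·2=6≤14, objective 10.
(a,b)=(1,1): 5·1+4·1=9≤11, 2·1+3·1=5≤14, objective 9.
Maximum is 10 at (a,b)=(0,2).

10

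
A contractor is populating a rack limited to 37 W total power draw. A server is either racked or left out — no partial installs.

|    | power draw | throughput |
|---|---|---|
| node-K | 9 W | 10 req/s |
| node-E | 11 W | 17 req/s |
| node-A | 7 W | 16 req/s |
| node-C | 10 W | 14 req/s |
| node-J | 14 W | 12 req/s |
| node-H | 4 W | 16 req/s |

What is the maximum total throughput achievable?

Allowing fractional choices, the relaxed optimum would be about 68.6, but servers are indivisible.
node-E + node-A + node-J + node-H: power draw 11 + 7 + 14 + 4 = 36 ≤ 37, throughput 17 + 16 + 12 + 16 = 61.
node-K + node-E + node-A + node-H: power draw 9 + 11 + 7 + 4 = 31 ≤ 37, throughput 10 + 17 + 16 + 16 = 59.
node-E + node-A + node-C + node-H: power draw 11 + 7 + 10 + 4 = 32 ≤ 37, throughput 17 + 16 + 14 + 16 = 63.
Best is node-E, node-A, node-C, and node-H with total throughput 63.

63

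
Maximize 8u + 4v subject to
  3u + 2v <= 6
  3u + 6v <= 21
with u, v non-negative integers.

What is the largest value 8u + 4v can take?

16

(u,v)=(2,0): 3·2+2·0=6≤6, 3·2+6·0=6≤21, objective 16.
(u,v)=(1,1): 3·1+2·1=5≤6, 3·1+6·1=9≤21, objective 12.
The best lattice point is (2,0), giving 16.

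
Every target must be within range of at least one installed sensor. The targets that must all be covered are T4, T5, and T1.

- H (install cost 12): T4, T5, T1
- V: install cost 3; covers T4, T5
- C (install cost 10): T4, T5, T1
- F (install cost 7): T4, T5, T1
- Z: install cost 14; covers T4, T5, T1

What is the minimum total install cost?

7

The greedy cost-per-new-target heuristic would pick V and F for 10, but a cheaper cover exists.
F alone covers T4, T5, T1 — every target.
Total install cost: 7.
No cover costs less than 7.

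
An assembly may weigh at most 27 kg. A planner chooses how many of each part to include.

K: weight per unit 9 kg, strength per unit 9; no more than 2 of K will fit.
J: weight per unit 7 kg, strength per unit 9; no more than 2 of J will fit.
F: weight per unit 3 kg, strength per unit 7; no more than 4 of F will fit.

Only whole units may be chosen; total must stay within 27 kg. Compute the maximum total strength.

46

2×J and 3×F: weight 23 ≤ 27, strength 2·9 + 3·7 = 39.
2×J and 4×F: weight 26 ≤ 27, strength 2·9 + 4·7 = 46.
Best is 46.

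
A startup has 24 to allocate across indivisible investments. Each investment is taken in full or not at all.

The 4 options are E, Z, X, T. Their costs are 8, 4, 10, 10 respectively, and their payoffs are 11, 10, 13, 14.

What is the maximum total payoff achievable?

37

E + Z + T: cost 8 + 4 + 10 = 22 ≤ 24, payoff 11 + 10 + 14 = 35.
Z + X + T: cost 4 + 10 + 10 = 24 ≤ 24, payoff 10 + 13 + 14 = 37.
E + Z + X: cost 8 + 4 + 10 = 22 ≤ 24, payoff 11 + 10 + 13 = 34.
Best is Z, X, and T with total payoff 37.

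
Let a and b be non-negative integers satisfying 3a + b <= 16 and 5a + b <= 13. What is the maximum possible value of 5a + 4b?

(a,b)=(0,13): 3·0+1·13=13≤16, 5·0+1·13=13≤13, objective 52.
(a,b)=(0,12): 3·0+1·12=12≤16, 5·0+1·12=12≤13, objective 48.
No feasible integer point exceeds 52.

52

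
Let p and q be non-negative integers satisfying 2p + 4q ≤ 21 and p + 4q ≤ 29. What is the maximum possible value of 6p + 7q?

Relaxing integrality, the LP optimum is 63.00 at (p,q) = (10.5, 0), which is not an integer point.
(p,q)=(10,0): 2·10+4·0=20≤21, 1·10+4·0=10≤29, objective 60.
(p,q)=(9,0): 2·9+4·0=18≤21, 1·9+4·0=9≤29, objective 54.
Maximum is 60 at (p,q)=(10,0).

60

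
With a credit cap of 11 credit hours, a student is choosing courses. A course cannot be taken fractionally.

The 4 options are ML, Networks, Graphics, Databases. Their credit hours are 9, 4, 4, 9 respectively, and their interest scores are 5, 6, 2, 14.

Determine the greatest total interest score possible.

14

Databases: credit hours 9 ≤ 11, interest score 14.
Networks + Graphics: credit hours 4 + 4 = 8 ≤ 11, interest score 6 + 2 = 8.
Best is Databases with total interest score 14.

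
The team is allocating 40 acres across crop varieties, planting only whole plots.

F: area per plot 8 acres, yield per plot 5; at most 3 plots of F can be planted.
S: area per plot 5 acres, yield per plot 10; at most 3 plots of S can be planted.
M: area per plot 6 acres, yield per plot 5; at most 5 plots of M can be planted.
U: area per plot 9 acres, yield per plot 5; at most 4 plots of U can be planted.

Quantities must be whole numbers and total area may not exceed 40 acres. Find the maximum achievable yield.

2×S and 5×M: area 40 ≤ 40, yield 2·10 + 5·5 = 45.
3×S and 4×M: area 39 ≤ 40, yield 3·10 + 4·5 = 50.
Best is 50.

50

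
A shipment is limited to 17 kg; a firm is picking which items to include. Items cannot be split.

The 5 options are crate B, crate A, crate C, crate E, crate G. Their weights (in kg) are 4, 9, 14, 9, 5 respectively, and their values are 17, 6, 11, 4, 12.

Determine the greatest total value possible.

29

This is a 0-1 knapsack instance.
crate B + crate A: weight 4 + 9 = 13 ≤ 17, value 17 + 6 = 23.
crate B + crate G: weight 4 + 5 = 9 ≤ 17, value 17 + 12 = 29.
Best is crate B and crate G with total value 29.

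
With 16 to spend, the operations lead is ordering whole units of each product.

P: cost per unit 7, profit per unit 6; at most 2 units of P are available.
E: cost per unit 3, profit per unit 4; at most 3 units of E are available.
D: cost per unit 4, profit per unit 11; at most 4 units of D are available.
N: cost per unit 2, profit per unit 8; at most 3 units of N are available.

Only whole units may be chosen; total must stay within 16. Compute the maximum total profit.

49

2×D and 3×N: cost 14 ≤ 16, profit 2·11 + 3·8 = 46.
3×D and 2×N: cost 16 ≤ 16, profit 3·11 + 2·8 = 49.
Best is 49.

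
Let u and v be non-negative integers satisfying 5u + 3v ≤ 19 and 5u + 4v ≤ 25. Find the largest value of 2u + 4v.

Relaxing integrality, the LP optimum is 25.00 at (u,v) = (0, 6.25), which is not an integer point.
(u,v)=(0,6): 5·0+3·6=18≤19, 5·0+4·6=24≤25, objective 24.
(u,v)=(0,5): 5·0+3·5=15≤19, 5·0+4·5=20≤25, objective 20.
The best lattice point is (0,6), giving 24.

24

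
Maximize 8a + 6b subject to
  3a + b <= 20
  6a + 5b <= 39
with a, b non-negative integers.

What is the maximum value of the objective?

50

(a,b)=(4,3): 3·4+1·3=15≤20, 6·4+5·3=39≤39, objective 50.
(a,b)=(3,4): 3·3+1·4=13≤20, 6·3+5·4=38≤39, objective 48.
(a,b)=(6,0): 3·6+1·0=18≤20, 6·6+5·0=36≤39, objective 48.
Maximum is 50 at (a,b)=(4,3).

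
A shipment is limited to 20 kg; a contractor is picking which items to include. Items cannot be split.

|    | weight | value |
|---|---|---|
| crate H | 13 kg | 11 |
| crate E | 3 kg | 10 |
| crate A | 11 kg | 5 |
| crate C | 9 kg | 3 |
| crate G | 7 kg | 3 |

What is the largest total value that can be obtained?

Allowing fractional choices, the relaxed optimum would be about 22.8, but items are indivisible.
crate E + crate C + crate G: weight 3 + 9 + 7 = 19 ≤ 20, value 10 + 3 + 3 = 16.
crate H + crate E: weight 13 + 3 = 16 ≤ 20, value 11 + 10 = 21.
crate E + crate A: weight 3 + 11 = 14 ≤ 20, value 10 + 5 = 15.
Best is crate H and crate E with total value 21.

21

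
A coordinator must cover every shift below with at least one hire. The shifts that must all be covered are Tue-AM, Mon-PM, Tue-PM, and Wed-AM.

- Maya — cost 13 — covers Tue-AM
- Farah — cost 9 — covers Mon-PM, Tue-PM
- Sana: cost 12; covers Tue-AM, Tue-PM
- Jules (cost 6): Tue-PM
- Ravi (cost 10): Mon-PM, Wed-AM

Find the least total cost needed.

The greedy cost-per-new-shift heuristic would pick Farah, Ravi, and Sana for 31, but a cheaper cover exists.
Choose Sana and Ravi: together they cover Tue-AM, Mon-PM, Tue-PM, Wed-AM — every shift.
Total cost: 12 + 10 = 22.
No cover costs less than 22.

22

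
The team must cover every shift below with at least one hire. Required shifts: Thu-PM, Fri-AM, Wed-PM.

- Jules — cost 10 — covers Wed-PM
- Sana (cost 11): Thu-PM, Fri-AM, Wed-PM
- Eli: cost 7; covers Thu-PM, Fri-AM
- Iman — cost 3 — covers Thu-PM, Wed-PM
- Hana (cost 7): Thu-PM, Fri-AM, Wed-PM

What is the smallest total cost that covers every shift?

The greedy cost-per-new-shift heuristic would pick Iman and Eli for 10, but a cheaper cover exists.
Hana alone covers Thu-PM, Fri-AM, Wed-PM — every shift.
Total cost: 7.
No cover costs less than 7.

7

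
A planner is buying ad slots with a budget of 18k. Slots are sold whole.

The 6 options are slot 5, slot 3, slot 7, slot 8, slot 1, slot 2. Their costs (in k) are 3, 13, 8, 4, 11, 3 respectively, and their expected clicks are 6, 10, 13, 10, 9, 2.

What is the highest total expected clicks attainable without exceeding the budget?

Treat it as a binary knapsack problem.
Allowing fractional choices, the relaxed optimum would be about 31.5, but ad slots are indivisible.
slot 5 + slot 7 + slot 8 + slot 2: cost 3 + 8 + 4 + 3 = 18 ≤ 18, expected clicks 6 + 13 + 10 + 2 = 31.
slot 5 + slot 7 + slot 8: cost 3 + 8 + 4 = 15 ≤ 18, expected clicks 6 + 13 + 10 = 29.
Best is slot 5, slot 7, slot 8, and slot 2 with total expected clicks 31.

31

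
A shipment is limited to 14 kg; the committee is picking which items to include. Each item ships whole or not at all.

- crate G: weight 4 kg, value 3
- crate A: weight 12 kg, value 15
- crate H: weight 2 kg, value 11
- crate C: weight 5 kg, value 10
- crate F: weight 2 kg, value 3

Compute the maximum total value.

This is a 0-1 knapsack instance.
crate A + crate H: weight 12 + 2 = 14 ≤ 14, value 15 + 11 = 26.
crate G + crate H + crate C + crate F: weight 4 + 2 + 5 + 2 = 13 ≤ 14, value 3 + 11 + 10 + 3 = 27.
crate H + crate C + crate F: weight 2 + 5 + 2 = 9 ≤ 14, value 11 + 10 + 3 = 24.
Best is crate G, crate H, crate C, and crate F with total value 27.

27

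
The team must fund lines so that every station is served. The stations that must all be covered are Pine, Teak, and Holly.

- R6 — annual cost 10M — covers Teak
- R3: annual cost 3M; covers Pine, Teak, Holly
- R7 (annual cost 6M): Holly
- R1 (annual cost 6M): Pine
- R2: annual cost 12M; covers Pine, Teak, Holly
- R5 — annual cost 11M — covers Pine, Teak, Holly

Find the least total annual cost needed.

3

R3 alone covers Pine, Teak, Holly — every station.
Total annual cost: 3.
No cover costs less than 3.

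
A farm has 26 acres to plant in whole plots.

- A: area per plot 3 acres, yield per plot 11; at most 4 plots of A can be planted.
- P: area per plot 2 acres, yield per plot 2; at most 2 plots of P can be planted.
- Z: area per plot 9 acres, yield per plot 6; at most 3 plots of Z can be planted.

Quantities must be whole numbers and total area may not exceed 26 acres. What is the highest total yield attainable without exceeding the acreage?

54

Take 4×A, 2×P, and 1×Z: area 25 ≤ 26, yield 4·11 + 2·2 + 1·6 = 54.
A has the best ratio (11/3) and is taken to its limit of 4; remaining capacity is filled optimally with the others.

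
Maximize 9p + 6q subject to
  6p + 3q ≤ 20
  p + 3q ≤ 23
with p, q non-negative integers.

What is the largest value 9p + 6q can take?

36

Relaxing integrality, the LP optimum is 40.00 at (p,q) = (0, 6.67), which is not an integer point.
(p,q)=(0,6) is feasible, giving 36.
(p,q)=(0,5) is feasible, giving 30.
Maximum is 36 at (p,q)=(0,6).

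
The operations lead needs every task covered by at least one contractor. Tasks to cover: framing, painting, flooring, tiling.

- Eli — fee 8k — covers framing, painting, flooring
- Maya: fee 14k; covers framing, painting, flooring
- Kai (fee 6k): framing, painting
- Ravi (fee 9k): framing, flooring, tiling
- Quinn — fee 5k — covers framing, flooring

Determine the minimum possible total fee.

15

This is a weighted set-cover instance.
The greedy cost-per-new-task heuristic would pick Quinn, Kai, and Ravi for 20, but a cheaper cover exists.
Choose Kai and Ravi: together they cover framing, painting, flooring, tiling — every task.
Total fee: 6 + 9 = 15.
No cover costs less than 15.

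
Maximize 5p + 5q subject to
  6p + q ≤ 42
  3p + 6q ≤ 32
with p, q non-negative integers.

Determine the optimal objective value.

Relaxing integrality, the LP optimum is 43.33 at (p,q) = (6.67, 2), which is not an integer point.
(p,q)=(6,2): 6·6+1·2=38≤42, 3·6+6·2=30≤32, objective 40.
(p,q)=(6,1): 6·6+1·1=37≤42, 3·6+6·1=24≤32, objective 35.
No feasible integer point exceeds 40.

40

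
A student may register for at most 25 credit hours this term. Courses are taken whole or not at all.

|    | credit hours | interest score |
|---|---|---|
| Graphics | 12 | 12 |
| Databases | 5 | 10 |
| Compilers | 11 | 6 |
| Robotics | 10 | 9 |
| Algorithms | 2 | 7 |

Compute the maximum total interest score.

29

Allowing fractional choices, the relaxed optimum would be about 34.4, but courses are indivisible.
Graphics + Databases + Algorithms: credit hours 12 + 5 + 2 = 19 ≤ 25, interest score 12 + 10 + 7 = 29.
Databases + Robotics + Algorithms: credit hours 5 + 10 + 2 = 17 ≤ 25, interest score 10 + 9 + 7 = 26.
Graphics + Robotics + Algorithms: credit hours 12 + 10 + 2 = 24 ≤ 25, interest score 12 + 9 + 7 = 28.
Best is Graphics, Databases, and Algorithms with total interest score 29.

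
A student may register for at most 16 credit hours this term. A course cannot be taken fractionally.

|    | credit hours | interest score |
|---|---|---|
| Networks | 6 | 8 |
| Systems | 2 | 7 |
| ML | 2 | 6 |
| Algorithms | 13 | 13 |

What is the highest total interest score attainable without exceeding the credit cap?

Take Networks, Systems, and ML: credit hours 6 + 2 + 2 = 10 ≤ 16, interest score 8 + 7 + 6 = 21.
No other feasible combination does better.

21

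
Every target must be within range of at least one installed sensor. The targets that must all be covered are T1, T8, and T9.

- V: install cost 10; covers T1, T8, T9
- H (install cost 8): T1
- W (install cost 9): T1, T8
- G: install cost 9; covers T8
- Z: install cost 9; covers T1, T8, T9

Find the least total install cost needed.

This is an integer covering problem.
Z alone covers T1, T8, T9 — every target.
Total install cost: 9.
No cover costs less than 9.

9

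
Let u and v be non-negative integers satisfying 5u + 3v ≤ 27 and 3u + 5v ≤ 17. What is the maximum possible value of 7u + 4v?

35

Relaxing integrality, the LP optimum is 37.80 at (u,v) = (5.4, 0), which is not an integer point.
(u,v)=(5,0): 5·5+3·0=25≤27, 3·5+5·0=15≤17, objective 35.
(u,v)=(4,1): 5·4+3·1=23≤27, 3·4+5·1=17≤17, objective 32.
The best lattice point is (5,0), giving 35.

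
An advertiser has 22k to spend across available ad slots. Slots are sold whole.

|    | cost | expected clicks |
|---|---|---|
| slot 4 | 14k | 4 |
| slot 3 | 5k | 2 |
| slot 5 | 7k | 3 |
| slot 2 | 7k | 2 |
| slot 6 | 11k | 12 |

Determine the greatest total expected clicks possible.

15

Allowing fractional choices, the relaxed optimum would be about 16.6, but ad slots are indivisible.
slot 3 + slot 6: cost 5 + 11 = 16 ≤ 22, expected clicks 2 + 12 = 14.
slot 2 + slot 6: cost 7 + 11 = 18 ≤ 22, expected clicks 2 + 12 = 14.
slot 5 + slot 6: cost 7 + 11 = 18 ≤ 22, expected clicks 3 + 12 = 15.
Best is slot 5 and slot 6 with total expected clicks 15.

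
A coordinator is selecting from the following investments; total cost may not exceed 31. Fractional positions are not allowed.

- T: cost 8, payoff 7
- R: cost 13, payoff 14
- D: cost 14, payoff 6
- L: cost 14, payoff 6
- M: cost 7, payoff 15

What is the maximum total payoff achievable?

Allowing fractional choices, the relaxed optimum would be about 37.3, but investments are indivisible.
R + M: cost 13 + 7 = 20 ≤ 31, payoff 14 + 15 = 29.
T + R + M: cost 8 + 13 + 7 = 28 ≤ 31, payoff 7 + 14 + 15 = 36.
Best is T, R, and M with total payoff 36.

36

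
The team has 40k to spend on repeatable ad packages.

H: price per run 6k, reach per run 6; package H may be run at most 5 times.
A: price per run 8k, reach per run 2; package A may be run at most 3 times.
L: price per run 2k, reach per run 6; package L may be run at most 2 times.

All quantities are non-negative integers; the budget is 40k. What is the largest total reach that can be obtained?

42

4×H, 1×A, and 2×L: price 36 ≤ 40, reach 4·6 + 1·2 + 2·6 = 38.
5×H and 2×L: price 34 ≤ 40, reach 5·6 + 2·6 = 42.
Best is 42.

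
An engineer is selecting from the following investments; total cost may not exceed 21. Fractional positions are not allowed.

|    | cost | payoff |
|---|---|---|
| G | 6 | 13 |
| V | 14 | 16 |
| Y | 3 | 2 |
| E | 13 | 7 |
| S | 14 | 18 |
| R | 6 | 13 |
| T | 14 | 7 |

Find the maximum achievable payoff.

This is an integer program with binary decision variables.
Take G and S: cost 6 + 14 = 20 ≤ 21, payoff 13 + 18 = 31.
No feasible combination exceeds this.

31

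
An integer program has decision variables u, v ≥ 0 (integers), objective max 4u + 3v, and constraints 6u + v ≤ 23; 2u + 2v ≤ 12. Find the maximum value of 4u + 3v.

The continuous relaxation peaks at (3.4, 2.6) with value 21.40; rounding to a feasible lattice point costs some objective.
(u,v)=(3,3): 6·3+1·3=21≤23, 2·3+2·3=12≤12, objective 21.
(u,v)=(2,4): 6·2+1·4=16≤23, 2·2+2·4=12≤12, objective 20.
(u,v)=(3,2): 6·3+1·2=20≤23, 2·3+2·2=10≤12, objective 18.
No feasible integer point exceeds 21.

21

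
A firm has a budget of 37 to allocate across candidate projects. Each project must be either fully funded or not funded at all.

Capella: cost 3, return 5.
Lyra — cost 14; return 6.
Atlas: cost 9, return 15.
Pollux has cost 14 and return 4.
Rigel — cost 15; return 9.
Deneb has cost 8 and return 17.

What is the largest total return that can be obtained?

46

This is a 0-1 knapsack instance.
Allowing fractional choices, the relaxed optimum would be about 46.9, but projects are indivisible.
Capella + Lyra + Atlas + Deneb: cost 3 + 14 + 9 + 8 = 34 ≤ 37, return 5 + 6 + 15 + 17 = 43.
Capella + Atlas + Rigel + Deneb: cost 3 + 9 + 15 + 8 = 35 ≤ 37, return 5 + 15 + 9 + 17 = 46.
Best is Capella, Atlas, Rigel, and Deneb with total return 46.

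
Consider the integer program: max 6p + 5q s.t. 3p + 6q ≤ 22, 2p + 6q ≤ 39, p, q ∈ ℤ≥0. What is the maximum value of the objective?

Relaxing integrality, the LP optimum is 44.00 at (p,q) = (7.33, 0), which is not an integer point.
(p,q)=(7,0): 3·7+6·0=21≤22, 2·7+6·0=14≤39, objective 42.
(p,q)=(6,0): 3·6+6·0=18≤22, 2·6+6·0=12≤39, objective 36.
The best lattice point is (7,0), giving 42.

42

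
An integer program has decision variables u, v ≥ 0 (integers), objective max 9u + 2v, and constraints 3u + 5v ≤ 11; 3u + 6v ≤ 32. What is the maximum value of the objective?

(u,v)=(3,0): 3·3+5·0=9≤11, 3·3+6·0=9≤32, objective 27.
(u,v)=(2,1): 3·2+5·1=11≤11, 3·2+6·1=12≤32, objective 20.
(u,v)=(2,0): 3·2+5·0=6≤11, 3·2+6·0=6≤32, objective 18.
Maximum is 27 at (u,v)=(3,0).

27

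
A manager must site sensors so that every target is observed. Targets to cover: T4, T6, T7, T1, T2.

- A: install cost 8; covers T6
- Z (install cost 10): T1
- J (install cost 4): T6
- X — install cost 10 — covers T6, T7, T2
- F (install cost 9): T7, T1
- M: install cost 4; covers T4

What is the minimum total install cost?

Choose X, F, and M: together they cover T4, T6, T7, T1, T2 — every target.
Total install cost: 10 + 9 + 4 = 23.

23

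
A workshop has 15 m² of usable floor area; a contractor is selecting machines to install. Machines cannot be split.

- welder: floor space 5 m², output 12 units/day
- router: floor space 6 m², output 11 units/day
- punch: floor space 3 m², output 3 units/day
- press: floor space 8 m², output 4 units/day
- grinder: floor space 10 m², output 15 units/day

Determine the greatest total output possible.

27

Allowing fractional choices, the relaxed optimum would be about 29.0, but machines are indivisible.
welder + grinder: floor space 5 + 10 = 15 ≤ 15, output 12 + 15 = 27.
welder + router + punch: floor space 5 + 6 + 3 = 14 ≤ 15, output 12 + 11 + 3 = 26.
Best is welder and grinder with total output 27.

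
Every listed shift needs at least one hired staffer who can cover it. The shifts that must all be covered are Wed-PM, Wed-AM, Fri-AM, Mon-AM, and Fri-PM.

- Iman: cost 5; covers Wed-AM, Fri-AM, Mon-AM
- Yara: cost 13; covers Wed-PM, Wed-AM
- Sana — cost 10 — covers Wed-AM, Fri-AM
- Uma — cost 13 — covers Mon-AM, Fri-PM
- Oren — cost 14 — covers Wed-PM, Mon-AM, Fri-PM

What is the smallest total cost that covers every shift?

This is an integer covering problem.
Choose Iman and Oren: together they cover Wed-PM, Wed-AM, Fri-AM, Mon-AM, Fri-PM — every shift.
Total cost: 5 + 14 = 19.

19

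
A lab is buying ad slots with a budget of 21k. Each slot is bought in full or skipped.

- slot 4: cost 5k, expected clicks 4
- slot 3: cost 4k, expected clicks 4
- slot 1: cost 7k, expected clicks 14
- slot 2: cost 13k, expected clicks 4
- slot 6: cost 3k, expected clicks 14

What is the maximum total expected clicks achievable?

36

This is a 0-1 knapsack instance.
Allowing fractional choices, the relaxed optimum would be about 36.6, but ad slots are indivisible.
slot 4 + slot 3 + slot 1 + slot 6: cost 5 + 4 + 7 + 3 = 19 ≤ 21, expected clicks 4 + 4 + 14 + 14 = 36.
slot 3 + slot 1 + slot 6: cost 4 + 7 + 3 = 14 ≤ 21, expected clicks 4 + 14 + 14 = 32.
Best is slot 4, slot 3, slot 1, and slot 6 with total expected clicks 36.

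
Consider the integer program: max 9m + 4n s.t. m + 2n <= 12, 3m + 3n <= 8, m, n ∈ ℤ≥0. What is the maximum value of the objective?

18

Relaxing integrality, the LP optimum is 24.00 at (m,n) = (2.67, 0), which is not an integer point.
(m,n)=(2,0): 1·2+2·0=2≤12, 3·2+3·0=6≤8, objective 18.
(m,n)=(1,1): 1·1+2·1=3≤12, 3·1+3·1=6≤8, objective 13.
(m,n)=(1,0): 1·1+2·0=1≤12, 3·1+3·0=3≤8, objective 9.
The best lattice point is (2,0), giving 18.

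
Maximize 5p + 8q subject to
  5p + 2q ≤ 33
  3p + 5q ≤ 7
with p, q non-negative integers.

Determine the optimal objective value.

The continuous relaxation peaks at (2.33, 0) with value 11.67; rounding to a feasible lattice point costs some objective.
(p,q)=(2,0): 5·2+2·0=10≤33, 3·2+5·0=6≤7, objective 10.
(p,q)=(1,0): 5·1+2·0=5≤33, 3·1+5·0=3≤7, objective 5.
No feasible integer point exceeds 10.

10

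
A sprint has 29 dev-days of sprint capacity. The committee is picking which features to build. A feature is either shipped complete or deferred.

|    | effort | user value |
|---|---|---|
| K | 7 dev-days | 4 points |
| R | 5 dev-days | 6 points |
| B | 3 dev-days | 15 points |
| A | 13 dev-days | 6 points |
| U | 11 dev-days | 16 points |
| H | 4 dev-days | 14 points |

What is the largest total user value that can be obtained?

51

R + B + U + H: effort 5 + 3 + 11 + 4 = 23 ≤ 29, user value 6 + 15 + 16 + 14 = 51.
K + B + U + H: effort 7 + 3 + 11 + 4 = 25 ≤ 29, user value 4 + 15 + 16 + 14 = 49.
Best is R, B, U, and H with total user value 51.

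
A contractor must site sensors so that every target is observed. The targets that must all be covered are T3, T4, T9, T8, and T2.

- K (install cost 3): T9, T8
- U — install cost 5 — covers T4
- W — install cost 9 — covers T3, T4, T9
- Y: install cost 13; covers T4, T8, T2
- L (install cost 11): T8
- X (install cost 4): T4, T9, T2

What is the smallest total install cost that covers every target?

16

This is a weighted set-cover instance.
Choose K, W, and X: together they cover T3, T4, T9, T8, T2 — every target.
Total install cost: 3 + 9 + 4 = 16.
No cover costs less than 16.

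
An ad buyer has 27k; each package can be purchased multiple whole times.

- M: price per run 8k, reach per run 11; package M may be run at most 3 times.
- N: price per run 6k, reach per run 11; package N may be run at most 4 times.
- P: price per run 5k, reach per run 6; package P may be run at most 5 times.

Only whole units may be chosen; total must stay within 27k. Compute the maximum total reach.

44

N has the best ratio (11/6); taking only N gives at most 4×11 = 44 (stopped by the price limit).
Optimal: 4×N: price 24 ≤ 27, reach 4·11 = 44.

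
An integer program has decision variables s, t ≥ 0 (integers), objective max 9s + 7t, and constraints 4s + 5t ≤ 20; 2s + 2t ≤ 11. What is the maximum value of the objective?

(s,t)=(5,0): 4·5+5·0=20≤20, 2·5+2·0=10≤11, objective 45.
(s,t)=(4,0): 4·4+5·0=16≤20, 2·4+2·0=8≤11, objective 36.
The best lattice point is (5,0), giving 45.

45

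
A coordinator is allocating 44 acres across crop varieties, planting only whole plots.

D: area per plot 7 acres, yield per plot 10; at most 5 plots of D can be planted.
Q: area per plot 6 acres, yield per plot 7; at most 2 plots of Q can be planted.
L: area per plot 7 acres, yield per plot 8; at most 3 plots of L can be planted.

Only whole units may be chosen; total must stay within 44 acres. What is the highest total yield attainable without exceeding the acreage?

D has the best ratio (10/7); taking only D gives at most 5×10 = 50 (stopped by the supply cap of 5).
Mixing does better — 5×D and 1×L: area 42 ≤ 44, yield 5·10 + 1·8 = 58.

58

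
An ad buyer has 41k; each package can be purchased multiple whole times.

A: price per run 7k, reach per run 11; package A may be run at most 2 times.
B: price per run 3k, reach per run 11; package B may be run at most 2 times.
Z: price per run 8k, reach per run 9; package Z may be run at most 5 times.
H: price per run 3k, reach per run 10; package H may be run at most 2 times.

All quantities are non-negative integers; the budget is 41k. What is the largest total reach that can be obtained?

2×A, 2×B, 1×Z, and 2×H: price 34 ≤ 41, reach 2·11 + 2·11 + 1·9 + 2·10 = 73.
2×A, 2×B, 2×Z, and 1×H: price 39 ≤ 41, reach 2·11 + 2·11 + 2·9 + 1·10 = 72.
Best is 73.

73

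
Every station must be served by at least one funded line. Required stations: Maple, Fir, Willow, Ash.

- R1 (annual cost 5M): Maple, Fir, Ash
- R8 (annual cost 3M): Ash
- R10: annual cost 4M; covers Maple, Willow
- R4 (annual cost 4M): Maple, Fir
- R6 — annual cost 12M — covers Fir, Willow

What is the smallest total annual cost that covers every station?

Choose R1 and R10: together they cover Maple, Fir, Willow, Ash — every station.
Total annual cost: 5 + 4 = 9.

9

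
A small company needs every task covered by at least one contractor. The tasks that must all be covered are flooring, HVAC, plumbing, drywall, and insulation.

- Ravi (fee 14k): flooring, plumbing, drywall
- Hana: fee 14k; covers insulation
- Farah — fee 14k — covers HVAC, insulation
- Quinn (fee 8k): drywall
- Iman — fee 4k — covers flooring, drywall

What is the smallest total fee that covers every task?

28

This is a weighted set-cover instance.
The greedy cost-per-new-task heuristic would pick Iman, Farah, and Ravi for 32, but a cheaper cover exists.
Choose Ravi and Farah: together they cover flooring, HVAC, plumbing, drywall, insulation — every task.
Total fee: 14 + 14 = 28.
No cover costs less than 28.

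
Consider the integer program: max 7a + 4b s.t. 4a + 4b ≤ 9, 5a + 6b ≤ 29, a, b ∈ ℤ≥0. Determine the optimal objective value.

14

The continuous relaxation peaks at (2.25, 0) with value 15.75; rounding to a feasible lattice point costs some objective.
(a,b)=(2,0): 4·2+4·0=8≤9, 5·2+6·0=10≤29, objective 14.
(a,b)=(1,1): 4·1+4·1=8≤9, 5·1+6·1=11≤29, objective 11.
(a,b)=(1,0): 4·1+4·0=4≤9, 5·1+6·0=5≤29, objective 7.
The best lattice point is (2,0), giving 14.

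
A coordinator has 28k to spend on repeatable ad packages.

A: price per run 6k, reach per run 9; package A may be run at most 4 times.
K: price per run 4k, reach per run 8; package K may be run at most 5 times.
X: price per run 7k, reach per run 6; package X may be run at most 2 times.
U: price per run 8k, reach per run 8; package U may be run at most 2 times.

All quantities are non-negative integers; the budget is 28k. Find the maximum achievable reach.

This is a bounded integer knapsack.
Take 2×A and 4×K: price 28 ≤ 28, reach 2·9 + 4·8 = 50.
No other integer combination yields more.

50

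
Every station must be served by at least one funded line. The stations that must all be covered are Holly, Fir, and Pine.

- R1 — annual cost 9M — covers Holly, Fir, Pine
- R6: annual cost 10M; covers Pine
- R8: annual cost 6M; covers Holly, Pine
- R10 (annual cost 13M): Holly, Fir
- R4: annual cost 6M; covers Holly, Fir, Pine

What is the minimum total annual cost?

R4 alone covers Holly, Fir, Pine — every station.
Total annual cost: 6.
No cover costs less than 6.

6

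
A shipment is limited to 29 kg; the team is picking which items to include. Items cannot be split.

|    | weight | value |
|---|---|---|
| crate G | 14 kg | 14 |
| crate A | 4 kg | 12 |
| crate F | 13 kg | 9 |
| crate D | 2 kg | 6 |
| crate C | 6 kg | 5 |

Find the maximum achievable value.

crate G + crate A + crate D + crate C: weight 14 + 4 + 2 + 6 = 26 ≤ 29, value 14 + 12 + 6 + 5 = 37.
crate A + crate F + crate D + crate C: weight 4 + 13 + 2 + 6 = 25 ≤ 29, value 12 + 9 + 6 + 5 = 32.
crate G + crate A + crate D: weight 14 + 4 + 2 = 20 ≤ 29, value 14 + 12 + 6 = 32.
Best is crate G, crate A, crate D, and crate C with total value 37.

37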